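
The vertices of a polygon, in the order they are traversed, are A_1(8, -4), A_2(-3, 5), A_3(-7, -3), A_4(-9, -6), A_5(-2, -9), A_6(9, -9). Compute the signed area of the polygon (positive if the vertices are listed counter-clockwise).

145.5

Apply Gauss's area formula: 2A = Σ (x_i·y_{i+1} − x_{i+1}·y_i), indices taken mod 6.
Σ = (28) + (44) + (15) + (69) + (99) + (36) = 291
Signed area = Σ/2 = 145.5 (positive ⇒ counter-clockwise traversal).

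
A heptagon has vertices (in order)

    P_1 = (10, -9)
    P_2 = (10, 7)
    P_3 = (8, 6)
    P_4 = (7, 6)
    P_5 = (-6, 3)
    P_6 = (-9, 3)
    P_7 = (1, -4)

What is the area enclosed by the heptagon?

150

Cross-terms: 160, 4, 6, 57, 9, 33, 31  ⇒  Σ = 300
Area = |Σ|/2 = 150.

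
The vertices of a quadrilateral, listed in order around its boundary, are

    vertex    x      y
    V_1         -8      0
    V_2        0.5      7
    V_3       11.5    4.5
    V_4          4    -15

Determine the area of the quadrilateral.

222.375

Apply the shoelace (surveyor's) formula: 2A = Σ (x_i·y_{i+1} − x_{i+1}·y_i), indices taken mod 4.
Σ = (-56) + (-78.25) + (-190.5) + (-120) = -444.75
Area = |Σ|/2 = 222.375.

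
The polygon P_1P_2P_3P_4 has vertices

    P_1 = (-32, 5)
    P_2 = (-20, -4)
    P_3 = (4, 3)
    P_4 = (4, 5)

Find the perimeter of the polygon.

78

|P_1P_2| = √((12)² + (-9)²) = √225 = 15
|P_2P_3| = √((24)² + (7)²) = √625 = 25
|P_3P_4| = √((0)² + (2)²) = √4 = 2
|P_4P_1| = √((-36)² + (0)²) = √1296 = 36
Perimeter = 15 + 25 + 2 + 36 = 78.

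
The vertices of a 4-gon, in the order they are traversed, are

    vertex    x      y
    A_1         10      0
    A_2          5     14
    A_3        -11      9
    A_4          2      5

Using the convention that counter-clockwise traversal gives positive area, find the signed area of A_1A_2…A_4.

108

Σ = (140) + (199) + (-73) + (-50) = 216
Signed area = Σ/2 = 108 (positive ⇒ counter-clockwise traversal).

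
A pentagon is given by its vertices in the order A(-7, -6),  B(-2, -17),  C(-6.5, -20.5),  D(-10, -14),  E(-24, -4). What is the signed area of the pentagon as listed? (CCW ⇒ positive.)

-128.25

A→B: (-7)(-17) − (-2)(-6) = 107
B→C: (-2)(-20.5) − (-6.5)(-17) = -69.5
C→D: (-6.5)(-14) − (-10)(-20.5) = -114
D→E: (-10)(-4) − (-24)(-14) = -296
E→A: (-24)(-6) − (-7)(-4) = 116
Σ = -256.5
Signed area = Σ/2 = -128.25 (negative ⇒ clockwise traversal).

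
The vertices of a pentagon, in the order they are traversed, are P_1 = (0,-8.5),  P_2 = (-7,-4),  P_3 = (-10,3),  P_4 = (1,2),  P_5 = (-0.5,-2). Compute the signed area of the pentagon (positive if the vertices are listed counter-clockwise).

-70.125

Cross-terms: -59.5, -61, -23, -1, 4.25  ⇒  Σ = -140.25
Signed area = Σ/2 = -70.125 (negative ⇒ clockwise traversal).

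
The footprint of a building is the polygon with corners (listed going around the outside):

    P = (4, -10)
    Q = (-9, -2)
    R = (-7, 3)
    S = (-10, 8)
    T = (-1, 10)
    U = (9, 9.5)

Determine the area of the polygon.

242.25

Apply Gauss's area formula: 2A = Σ (x_i·y_{i+1} − x_{i+1}·y_i), indices taken mod 6.
Cross-terms: -98, -41, -26, -92, -99.5, -128  ⇒  Σ = -484.5
Area = |Σ|/2 = 242.25.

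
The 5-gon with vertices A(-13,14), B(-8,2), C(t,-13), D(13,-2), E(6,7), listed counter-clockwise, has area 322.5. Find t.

-2

The doubled signed area Σ (x_i y_{i+1} − x_{i+1} y_i) is linear in t.
With t=0 it equals 637; the coefficient of t is -4 (from the two edges through C).
So -4·t + 637 = 2·322.5 = 645 ⇒ t = -2.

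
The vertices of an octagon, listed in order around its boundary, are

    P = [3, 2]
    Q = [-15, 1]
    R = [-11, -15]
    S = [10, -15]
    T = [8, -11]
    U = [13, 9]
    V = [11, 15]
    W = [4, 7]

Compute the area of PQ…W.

454.5

Apply the shoelace (surveyor's) formula: 2A = Σ (x_i·y_{i+1} − x_{i+1}·y_i), indices taken mod 8.
Cross-terms: 33, 236, 315, 10, 215, 96, 17, -13  ⇒  Σ = 909
Area = |Σ|/2 = 454.5.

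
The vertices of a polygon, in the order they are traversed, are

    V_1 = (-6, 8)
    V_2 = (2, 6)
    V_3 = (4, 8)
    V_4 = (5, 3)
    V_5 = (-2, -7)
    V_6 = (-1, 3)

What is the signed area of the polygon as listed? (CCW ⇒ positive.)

-60

Apply Gauss's area formula: 2A = Σ (x_i·y_{i+1} − x_{i+1}·y_i), indices taken mod 6.
Σ = (-52) + (-8) + (-28) + (-29) + (-13) + (10) = -120
Signed area = Σ/2 = -60 (negative ⇒ clockwise traversal).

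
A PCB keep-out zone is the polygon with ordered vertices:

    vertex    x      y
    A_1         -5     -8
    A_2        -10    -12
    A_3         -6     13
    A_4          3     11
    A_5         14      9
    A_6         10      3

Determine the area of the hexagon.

283.5

Cross-terms: -20, -202, -105, -127, -48, -65  ⇒  Σ = -567
Area = |Σ|/2 = 283.5.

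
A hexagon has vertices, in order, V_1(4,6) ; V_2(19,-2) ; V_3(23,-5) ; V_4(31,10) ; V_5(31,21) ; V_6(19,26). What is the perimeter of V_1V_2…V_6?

|V_1V_2| = √((15)² + (-8)²) = √289 = 17
|V_2V_3| = √((4)² + (-3)²) = √25 = 5
|V_3V_4| = √((8)² + (15)²) = √289 = 17
|V_4V_5| = √((0)² + (11)²) = √121 = 11
|V_5V_6| = √((-12)² + (5)²) = √169 = 13
|V_6V_1| = √((-15)² + (-20)²) = √625 = 25
Perimeter = 17 + 5 + 17 + 11 + 13 + 25 = 88.

88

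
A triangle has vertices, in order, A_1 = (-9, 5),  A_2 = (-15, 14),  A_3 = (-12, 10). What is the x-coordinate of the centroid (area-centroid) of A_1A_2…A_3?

Apply Gauss's area formula. First the cross-terms c_i = x_i·y_{i+1} − x_{i+1}·y_i:
  -51, 18, 30  ⇒  2A = -3, A = -1.5.
Then Σ (x_i + x_{i+1})·c_i = 108, so x̄ = 108 / (6·(-1.5)) = -12.

-12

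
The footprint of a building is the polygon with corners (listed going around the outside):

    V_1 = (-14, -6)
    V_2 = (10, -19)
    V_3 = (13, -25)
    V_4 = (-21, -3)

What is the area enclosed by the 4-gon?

78.5

Apply the surveyor's formula: 2A = Σ (x_i·y_{i+1} − x_{i+1}·y_i), indices taken mod 4.
Σ = (326) + (-3) + (-564) + (84) = -157
Area = |Σ|/2 = 78.5.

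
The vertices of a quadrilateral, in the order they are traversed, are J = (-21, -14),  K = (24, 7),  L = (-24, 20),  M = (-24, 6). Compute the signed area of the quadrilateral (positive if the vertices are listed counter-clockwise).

Apply Gauss's area formula: 2A = Σ (x_i·y_{i+1} − x_{i+1}·y_i), indices taken mod 4.
J→K: (-21)(7) − (24)(-14) = 189
K→L: (24)(20) − (-24)(7) = 648
L→M: (-24)(6) − (-24)(20) = 336
M→J: (-24)(-14) − (-21)(6) = 462
Σ = 1635
Signed area = Σ/2 = 817.5 (positive ⇒ counter-clockwise traversal).

817.5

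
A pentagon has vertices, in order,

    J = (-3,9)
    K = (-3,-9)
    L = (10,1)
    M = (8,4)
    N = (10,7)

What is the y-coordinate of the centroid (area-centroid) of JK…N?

Apply the surveyor's formula. First the cross-terms c_i = x_i·y_{i+1} − x_{i+1}·y_i:
  54, 87, 32, 16, 111  ⇒  2A = 300, A = 150.
Then Σ (y_i + y_{i+1})·c_i = 1416, so ȳ = 1416 / (6·150) = 118/75.

118/75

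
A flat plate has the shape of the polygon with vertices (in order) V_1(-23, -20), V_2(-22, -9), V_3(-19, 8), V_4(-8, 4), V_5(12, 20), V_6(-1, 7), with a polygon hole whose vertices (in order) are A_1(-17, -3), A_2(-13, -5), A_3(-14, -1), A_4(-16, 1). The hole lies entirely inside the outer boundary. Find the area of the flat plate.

245.5

Outer boundary:
Apply the shoelace (surveyor's) formula: 2A = Σ (x_i·y_{i+1} − x_{i+1}·y_i), indices taken mod 6.
V_1→V_2: (-23)(-9) − (-22)(-20) = -233
V_2→V_3: (-22)(8) − (-19)(-9) = -347
V_3→V_4: (-19)(4) − (-8)(8) = -12
V_4→V_5: (-8)(20) − (12)(4) = -208
V_5→V_6: (12)(7) − (-1)(20) = 104
V_6→V_1: (-1)(-20) − (-23)(7) = 181
Σ = -515
Area = |Σ|/2 = 257.5.
Hole:
Apply the surveyor's formula: 2A = Σ (x_i·y_{i+1} − x_{i+1}·y_i), indices taken mod 4.
Σ = (46) + (-57) + (-30) + (65) = 24
Area = |Σ|/2 = 12.
Net area = 257.5 − 12 = 245.5.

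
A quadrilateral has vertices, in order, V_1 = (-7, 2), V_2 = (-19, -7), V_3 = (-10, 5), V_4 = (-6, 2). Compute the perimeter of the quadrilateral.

36

|V_1V_2| = √((-12)² + (-9)²) = √225 = 15
|V_2V_3| = √((9)² + (12)²) = √225 = 15
|V_3V_4| = √((4)² + (-3)²) = √25 = 5
|V_4V_1| = √((-1)² + (0)²) = √1 = 1
Perimeter = 15 + 15 + 5 + 1 = 36.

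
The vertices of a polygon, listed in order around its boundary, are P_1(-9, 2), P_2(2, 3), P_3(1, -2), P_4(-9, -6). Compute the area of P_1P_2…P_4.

67

Apply the shoelace (surveyor's) formula: 2A = Σ (x_i·y_{i+1} − x_{i+1}·y_i), indices taken mod 4.
Cross-terms: -31, -7, -24, -72  ⇒  Σ = -134
Area = |Σ|/2 = 67.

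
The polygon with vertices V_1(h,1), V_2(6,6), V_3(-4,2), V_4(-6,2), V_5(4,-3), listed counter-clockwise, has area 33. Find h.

The doubled signed area Σ (x_i y_{i+1} − x_{i+1} y_i) is linear in h.
With h=0 it equals 48; the coefficient of h is 9 (from the two edges through V_1).
So 9·h + 48 = 2·33 = 66 ⇒ h = 2.

2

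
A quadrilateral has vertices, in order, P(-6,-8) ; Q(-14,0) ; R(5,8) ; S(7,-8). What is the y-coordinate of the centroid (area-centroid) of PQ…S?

Apply the shoelace formula. First the cross-terms c_i = x_i·y_{i+1} − x_{i+1}·y_i:
  -112, -112, -96, -104  ⇒  2A = -424, A = -212.
Then Σ (y_i + y_{i+1})·c_i = 1664, so ȳ = 1664 / (6·(-212)) = -208/159.

-208/159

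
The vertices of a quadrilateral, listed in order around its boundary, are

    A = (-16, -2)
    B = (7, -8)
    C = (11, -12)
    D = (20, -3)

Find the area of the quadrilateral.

Apply the shoelace (surveyor's) formula: 2A = Σ (x_i·y_{i+1} − x_{i+1}·y_i), indices taken mod 4.
Σ = (142) + (4) + (207) + (-88) = 265
Area = |Σ|/2 = 132.5.

132.5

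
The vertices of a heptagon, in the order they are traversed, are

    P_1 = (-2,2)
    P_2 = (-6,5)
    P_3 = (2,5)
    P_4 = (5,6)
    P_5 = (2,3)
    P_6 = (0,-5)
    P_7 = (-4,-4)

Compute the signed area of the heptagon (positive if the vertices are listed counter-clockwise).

-47

Σ = (2) + (-40) + (-13) + (3) + (-10) + (-20) + (-16) = -94
Signed area = Σ/2 = -47 (negative ⇒ clockwise traversal).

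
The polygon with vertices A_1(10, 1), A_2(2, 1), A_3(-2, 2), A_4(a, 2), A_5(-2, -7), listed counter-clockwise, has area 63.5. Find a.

The doubled signed area Σ (x_i y_{i+1} − x_{i+1} y_i) is linear in a.
With a=0 it equals 82; the coefficient of a is -9 (from the two edges through A_4).
So -9·a + 82 = 2·63.5 = 127 ⇒ a = -5.

-5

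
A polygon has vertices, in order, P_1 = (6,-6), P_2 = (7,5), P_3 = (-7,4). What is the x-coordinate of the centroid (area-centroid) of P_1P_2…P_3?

2

Apply the shoelace (surveyor's) formula. First the cross-terms c_i = x_i·y_{i+1} − x_{i+1}·y_i:
  72, 63, 18  ⇒  2A = 153, A = 76.5.
Then Σ (x_i + x_{i+1})·c_i = 918, so x̄ = 918 / (6·76.5) = 2.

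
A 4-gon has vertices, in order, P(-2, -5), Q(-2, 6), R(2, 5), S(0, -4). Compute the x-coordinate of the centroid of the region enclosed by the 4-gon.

-22/45

Apply the shoelace (surveyor's) formula. First the cross-terms c_i = x_i·y_{i+1} − x_{i+1}·y_i:
  -22, -22, -8, -8  ⇒  2A = -60, A = -30.
Then Σ (x_i + x_{i+1})·c_i = 88, so x̄ = 88 / (6·(-30)) = -22/45.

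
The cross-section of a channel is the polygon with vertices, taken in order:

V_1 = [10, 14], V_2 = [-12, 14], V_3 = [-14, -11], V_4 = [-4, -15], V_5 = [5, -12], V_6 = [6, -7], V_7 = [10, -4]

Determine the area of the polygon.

Apply the shoelace formula: 2A = Σ (x_i·y_{i+1} − x_{i+1}·y_i), indices taken mod 7.
V_1→V_2: (10)(14) − (-12)(14) = 308
V_2→V_3: (-12)(-11) − (-14)(14) = 328
V_3→V_4: (-14)(-15) − (-4)(-11) = 166
V_4→V_5: (-4)(-12) − (5)(-15) = 123
V_5→V_6: (5)(-7) − (6)(-12) = 37
V_6→V_7: (6)(-4) − (10)(-7) = 46
V_7→V_1: (10)(14) − (10)(-4) = 180
Σ = 1188
Area = |Σ|/2 = 594.

594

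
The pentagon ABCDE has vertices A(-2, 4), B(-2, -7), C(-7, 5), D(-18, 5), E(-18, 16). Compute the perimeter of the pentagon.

|AB| = √((0)² + (-11)²) = √121 = 11
|BC| = √((-5)² + (12)²) = √169 = 13
|CD| = √((-11)² + (0)²) = √121 = 11
|DE| = √((0)² + (11)²) = √121 = 11
|EA| = √((16)² + (-12)²) = √400 = 20
Perimeter = 11 + 13 + 11 + 11 + 20 = 66.

66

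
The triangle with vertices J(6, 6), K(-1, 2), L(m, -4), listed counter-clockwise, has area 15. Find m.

The doubled signed area Σ (x_i y_{i+1} − x_{i+1} y_i) is linear in m.
With m=0 it equals 46; the coefficient of m is 4 (from the two edges through L).
So 4·m + 46 = 2·15 = 30 ⇒ m = -4.

-4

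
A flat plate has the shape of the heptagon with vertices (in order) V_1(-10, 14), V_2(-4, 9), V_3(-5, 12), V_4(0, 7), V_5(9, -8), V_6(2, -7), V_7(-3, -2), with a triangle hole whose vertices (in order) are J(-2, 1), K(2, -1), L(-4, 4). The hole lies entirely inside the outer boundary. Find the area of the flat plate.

130.5

Outer boundary:
Σ = (-34) + (-3) + (-35) + (-63) + (-47) + (-25) + (-62) = -269
Area = |Σ|/2 = 134.5.
Hole:
Apply the shoelace formula: 2A = Σ (x_i·y_{i+1} − x_{i+1}·y_i), indices taken mod 3.
Σ = (0) + (4) + (4) = 8
Area = |Σ|/2 = 4.
Net area = 134.5 − 4 = 130.5.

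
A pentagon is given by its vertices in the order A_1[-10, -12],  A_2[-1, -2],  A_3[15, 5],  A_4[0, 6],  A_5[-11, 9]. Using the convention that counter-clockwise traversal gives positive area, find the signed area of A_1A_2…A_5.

205.5

Apply the surveyor's formula: 2A = Σ (x_i·y_{i+1} − x_{i+1}·y_i), indices taken mod 5.
Σ = (8) + (25) + (90) + (66) + (222) = 411
Signed area = Σ/2 = 205.5 (positive ⇒ counter-clockwise traversal).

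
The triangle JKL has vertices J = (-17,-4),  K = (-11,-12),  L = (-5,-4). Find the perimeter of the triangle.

|JK| = √((6)² + (-8)²) = √100 = 10
|KL| = √((6)² + (8)²) = √100 = 10
|LJ| = √((-12)² + (0)²) = √144 = 12
Perimeter = 10 + 10 + 12 = 32.

32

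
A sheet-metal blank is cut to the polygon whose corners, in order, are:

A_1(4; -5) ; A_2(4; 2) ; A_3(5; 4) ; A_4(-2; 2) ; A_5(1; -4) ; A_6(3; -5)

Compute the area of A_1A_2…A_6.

35

Apply Gauss's area formula: 2A = Σ (x_i·y_{i+1} − x_{i+1}·y_i), indices taken mod 6.
Σ = (28) + (6) + (18) + (6) + (7) + (5) = 70
Area = |Σ|/2 = 35.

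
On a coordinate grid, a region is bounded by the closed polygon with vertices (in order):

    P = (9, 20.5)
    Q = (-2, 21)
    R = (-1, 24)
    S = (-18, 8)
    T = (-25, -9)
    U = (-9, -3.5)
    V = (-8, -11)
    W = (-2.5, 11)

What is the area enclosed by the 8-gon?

400.375

Cross-terms: 230, -27, 424, 362, 6.5, 71, -115.5, -150.25  ⇒  Σ = 800.75
Area = |Σ|/2 = 400.375.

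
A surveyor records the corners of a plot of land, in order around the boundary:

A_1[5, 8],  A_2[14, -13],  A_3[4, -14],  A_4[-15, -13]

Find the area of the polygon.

319

Σ = (-177) + (-144) + (-262) + (-55) = -638
Area = |Σ|/2 = 319.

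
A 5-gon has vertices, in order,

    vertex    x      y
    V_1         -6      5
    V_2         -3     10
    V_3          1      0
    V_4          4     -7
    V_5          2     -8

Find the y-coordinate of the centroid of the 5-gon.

57/59

Apply the shoelace (surveyor's) formula. First the cross-terms c_i = x_i·y_{i+1} − x_{i+1}·y_i:
  -45, -10, -7, -18, -38  ⇒  2A = -118, A = -59.
Then Σ (y_i + y_{i+1})·c_i = -342, so ȳ = -342 / (6·(-59)) = 57/59.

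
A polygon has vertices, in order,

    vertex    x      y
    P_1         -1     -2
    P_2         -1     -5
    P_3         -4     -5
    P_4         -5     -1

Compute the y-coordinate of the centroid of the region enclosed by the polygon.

-19/6

Apply the shoelace formula. First the cross-terms c_i = x_i·y_{i+1} − x_{i+1}·y_i:
  3, -15, -21, 9  ⇒  2A = -24, A = -12.
Then Σ (y_i + y_{i+1})·c_i = 228, so ȳ = 228 / (6·(-12)) = -19/6.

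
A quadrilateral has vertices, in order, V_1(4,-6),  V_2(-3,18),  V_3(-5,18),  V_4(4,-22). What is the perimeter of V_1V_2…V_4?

|V_1V_2| = √((-7)² + (24)²) = √625 = 25
|V_2V_3| = √((-2)² + (0)²) = √4 = 2
|V_3V_4| = √((9)² + (-40)²) = √1681 = 41
|V_4V_1| = √((0)² + (16)²) = √256 = 16
Perimeter = 25 + 2 + 41 + 16 = 84.

84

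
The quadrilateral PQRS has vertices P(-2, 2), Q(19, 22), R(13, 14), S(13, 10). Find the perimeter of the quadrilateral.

|PQ| = √((21)² + (20)²) = √841 = 29
|QR| = √((-6)² + (-8)²) = √100 = 10
|RS| = √((0)² + (-4)²) = √16 = 4
|SP| = √((-15)² + (-8)²) = √289 = 17
Perimeter = 29 + 10 + 4 + 17 = 60.

60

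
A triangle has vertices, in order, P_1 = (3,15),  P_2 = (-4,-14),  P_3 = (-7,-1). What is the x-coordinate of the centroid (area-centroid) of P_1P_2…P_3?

Apply the surveyor's formula. First the cross-terms c_i = x_i·y_{i+1} − x_{i+1}·y_i:
  18, -94, -102  ⇒  2A = -178, A = -89.
Then Σ (x_i + x_{i+1})·c_i = 1424, so x̄ = 1424 / (6·(-89)) = -8/3.

-8/3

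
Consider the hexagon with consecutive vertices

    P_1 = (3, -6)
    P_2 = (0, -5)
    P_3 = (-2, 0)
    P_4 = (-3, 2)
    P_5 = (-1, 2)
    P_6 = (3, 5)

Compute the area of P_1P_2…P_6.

Σ = (-15) + (-10) + (-4) + (-4) + (-11) + (-33) = -77
Area = |Σ|/2 = 38.5.

38.5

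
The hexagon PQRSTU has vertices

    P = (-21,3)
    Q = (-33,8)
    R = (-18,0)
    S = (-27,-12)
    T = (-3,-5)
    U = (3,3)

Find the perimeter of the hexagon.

104

|PQ| = √((-12)² + (5)²) = √169 = 13
|QR| = √((15)² + (-8)²) = √289 = 17
|RS| = √((-9)² + (-12)²) = √225 = 15
|ST| = √((24)² + (7)²) = √625 = 25
|TU| = √((6)² + (8)²) = √100 = 10
|UP| = √((-24)² + (0)²) = √576 = 24
Perimeter = 13 + 17 + 15 + 25 + 10 + 24 = 104.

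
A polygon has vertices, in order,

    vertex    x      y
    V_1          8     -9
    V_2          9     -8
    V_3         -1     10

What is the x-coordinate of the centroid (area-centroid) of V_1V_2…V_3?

Apply the shoelace formula. First the cross-terms c_i = x_i·y_{i+1} − x_{i+1}·y_i:
  17, 82, -71  ⇒  2A = 28, A = 14.
Then Σ (x_i + x_{i+1})·c_i = 448, so x̄ = 448 / (6·14) = 16/3.

16/3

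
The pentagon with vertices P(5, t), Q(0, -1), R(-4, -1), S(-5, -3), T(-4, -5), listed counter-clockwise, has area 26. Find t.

Write out the shoelace sum; only the two edges meeting at P involve t:
2·Area = [((-4)·t − 5·(-5)) + (5·(-1) − 0·t)] + 16
       = -4·t + 36 = 52
⇒ t = -4.

-4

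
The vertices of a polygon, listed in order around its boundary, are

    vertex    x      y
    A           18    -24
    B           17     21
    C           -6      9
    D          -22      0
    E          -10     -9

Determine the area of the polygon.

931.5

Σ = (786) + (279) + (198) + (198) + (402) = 1863
Area = |Σ|/2 = 931.5.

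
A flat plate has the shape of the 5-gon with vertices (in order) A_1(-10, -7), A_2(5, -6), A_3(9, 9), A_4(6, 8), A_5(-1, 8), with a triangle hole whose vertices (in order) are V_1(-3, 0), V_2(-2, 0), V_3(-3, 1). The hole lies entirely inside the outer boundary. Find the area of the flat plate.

177

Outer boundary:
Apply the surveyor's formula: 2A = Σ (x_i·y_{i+1} − x_{i+1}·y_i), indices taken mod 5.
Cross-terms: 95, 99, 18, 56, 87  ⇒  Σ = 355
Area = |Σ|/2 = 177.5.
Hole:
Apply Gauss's area formula: 2A = Σ (x_i·y_{i+1} − x_{i+1}·y_i), indices taken mod 3.
Cross-terms: 0, -2, 3  ⇒  Σ = 1
Area = |Σ|/2 = 0.5.
Net area = 177.5 − 0.5 = 177.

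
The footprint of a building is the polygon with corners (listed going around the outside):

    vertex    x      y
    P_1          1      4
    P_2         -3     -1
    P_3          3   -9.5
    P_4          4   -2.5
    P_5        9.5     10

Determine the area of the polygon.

Apply Gauss's area formula: 2A = Σ (x_i·y_{i+1} − x_{i+1}·y_i), indices taken mod 5.
Σ = (11) + (31.5) + (30.5) + (63.75) + (28) = 164.75
Area = |Σ|/2 = 82.375.

82.375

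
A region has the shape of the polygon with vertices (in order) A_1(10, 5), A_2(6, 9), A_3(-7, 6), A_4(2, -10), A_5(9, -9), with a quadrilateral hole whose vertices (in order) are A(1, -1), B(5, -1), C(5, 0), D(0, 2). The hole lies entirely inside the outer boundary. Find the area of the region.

203.5

Outer boundary:
Σ = (60) + (99) + (58) + (72) + (135) = 424
Area = |Σ|/2 = 212.
Hole:
Apply Gauss's area formula: 2A = Σ (x_i·y_{i+1} − x_{i+1}·y_i), indices taken mod 4.
Σ = (4) + (5) + (10) + (-2) = 17
Area = |Σ|/2 = 8.5.
Net area = 212 − 8.5 = 203.5.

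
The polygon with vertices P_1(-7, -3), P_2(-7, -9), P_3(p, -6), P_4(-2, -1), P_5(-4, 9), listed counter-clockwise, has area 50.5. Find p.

The doubled signed area Σ (x_i y_{i+1} − x_{i+1} y_i) is linear in p.
With p=0 it equals 125; the coefficient of p is 8 (from the two edges through P_3).
So 8·p + 125 = 2·50.5 = 101 ⇒ p = -3.

-3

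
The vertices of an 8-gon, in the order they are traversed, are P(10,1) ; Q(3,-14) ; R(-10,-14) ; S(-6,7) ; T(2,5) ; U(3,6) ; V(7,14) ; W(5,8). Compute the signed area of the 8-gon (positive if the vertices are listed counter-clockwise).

Apply the surveyor's formula: 2A = Σ (x_i·y_{i+1} − x_{i+1}·y_i), indices taken mod 8.
Σ = (-143) + (-182) + (-154) + (-44) + (-3) + (0) + (-14) + (-75) = -615
Signed area = Σ/2 = -307.5 (negative ⇒ clockwise traversal).

-307.5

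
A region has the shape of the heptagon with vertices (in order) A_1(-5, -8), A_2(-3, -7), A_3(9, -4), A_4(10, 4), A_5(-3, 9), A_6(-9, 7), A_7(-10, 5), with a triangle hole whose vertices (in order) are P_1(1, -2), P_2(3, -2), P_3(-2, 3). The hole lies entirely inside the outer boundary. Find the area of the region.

222

Outer boundary:
Apply Gauss's area formula: 2A = Σ (x_i·y_{i+1} − x_{i+1}·y_i), indices taken mod 7.
Σ = (11) + (75) + (76) + (102) + (60) + (25) + (105) = 454
Area = |Σ|/2 = 227.
Hole:
Apply the shoelace (surveyor's) formula: 2A = Σ (x_i·y_{i+1} − x_{i+1}·y_i), indices taken mod 3.
Σ = (4) + (5) + (1) = 10
Area = |Σ|/2 = 5.
Net area = 227 − 5 = 222.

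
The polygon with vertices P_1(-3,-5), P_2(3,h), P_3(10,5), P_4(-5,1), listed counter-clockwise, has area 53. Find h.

Write out the shoelace sum; only the two edges meeting at P_2 involve h:
2·Area = [((-3)·h − 3·(-5)) + (3·5 − 10·h)] + 63
       = -13·h + 93 = 106
⇒ h = -1.

-1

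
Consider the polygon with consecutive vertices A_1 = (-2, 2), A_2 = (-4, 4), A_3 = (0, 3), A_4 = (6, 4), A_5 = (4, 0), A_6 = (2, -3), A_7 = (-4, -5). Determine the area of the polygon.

Apply the surveyor's formula: 2A = Σ (x_i·y_{i+1} − x_{i+1}·y_i), indices taken mod 7.
Σ = (0) + (-12) + (-18) + (-16) + (-12) + (-22) + (-18) = -98
Area = |Σ|/2 = 49.

49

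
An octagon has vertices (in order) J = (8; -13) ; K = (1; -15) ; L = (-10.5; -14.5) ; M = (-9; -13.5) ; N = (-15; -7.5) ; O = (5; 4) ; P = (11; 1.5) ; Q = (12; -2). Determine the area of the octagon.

320.875

Apply the shoelace formula: 2A = Σ (x_i·y_{i+1} − x_{i+1}·y_i), indices taken mod 8.
Σ = (-107) + (-172) + (11.25) + (-135) + (-22.5) + (-36.5) + (-40) + (-140) = -641.75
Area = |Σ|/2 = 320.875.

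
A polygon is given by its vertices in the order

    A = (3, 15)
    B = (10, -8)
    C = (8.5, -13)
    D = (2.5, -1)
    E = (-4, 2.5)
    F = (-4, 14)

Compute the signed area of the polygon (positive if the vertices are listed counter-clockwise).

-178.875

Σ = (-174) + (-62) + (24) + (2.25) + (-46) + (-102) = -357.75
Signed area = Σ/2 = -178.875 (negative ⇒ clockwise traversal).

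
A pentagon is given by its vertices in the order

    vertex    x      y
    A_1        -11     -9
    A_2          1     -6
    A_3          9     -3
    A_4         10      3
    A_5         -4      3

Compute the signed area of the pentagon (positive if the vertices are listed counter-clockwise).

Cross-terms: 75, 51, 57, 42, 69  ⇒  Σ = 294
Signed area = Σ/2 = 147 (positive ⇒ counter-clockwise traversal).

147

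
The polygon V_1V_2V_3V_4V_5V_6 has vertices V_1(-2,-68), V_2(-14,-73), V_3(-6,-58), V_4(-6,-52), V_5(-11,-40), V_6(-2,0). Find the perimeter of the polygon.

|V_1V_2| = √((-12)² + (-5)²) = √169 = 13
|V_2V_3| = √((8)² + (15)²) = √289 = 17
|V_3V_4| = √((0)² + (6)²) = √36 = 6
|V_4V_5| = √((-5)² + (12)²) = √169 = 13
|V_5V_6| = √((9)² + (40)²) = √1681 = 41
|V_6V_1| = √((0)² + (-68)²) = √4624 = 68
Perimeter = 13 + 17 + 6 + 13 + 41 + 68 = 158.

158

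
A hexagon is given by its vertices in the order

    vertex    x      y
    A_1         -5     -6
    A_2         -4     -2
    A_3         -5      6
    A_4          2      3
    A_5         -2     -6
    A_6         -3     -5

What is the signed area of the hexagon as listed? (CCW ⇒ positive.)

-48

Cross-terms: -14, -34, -27, -6, -8, -7  ⇒  Σ = -96
Signed area = Σ/2 = -48 (negative ⇒ clockwise traversal).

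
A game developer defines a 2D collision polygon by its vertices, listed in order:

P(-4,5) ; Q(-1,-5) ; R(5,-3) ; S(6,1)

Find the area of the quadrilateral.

Σ = (25) + (28) + (23) + (34) = 110
Area = |Σ|/2 = 55.

55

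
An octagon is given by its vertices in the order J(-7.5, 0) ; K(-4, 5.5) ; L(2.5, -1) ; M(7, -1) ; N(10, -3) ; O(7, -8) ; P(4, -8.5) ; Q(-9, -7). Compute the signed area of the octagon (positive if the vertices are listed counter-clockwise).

-150.5

Σ = (-41.25) + (-9.75) + (4.5) + (-11) + (-59) + (-27.5) + (-104.5) + (-52.5) = -301
Signed area = Σ/2 = -150.5 (negative ⇒ clockwise traversal).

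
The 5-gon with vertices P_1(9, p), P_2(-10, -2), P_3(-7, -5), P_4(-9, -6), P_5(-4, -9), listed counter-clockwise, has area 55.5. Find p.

-7

The doubled signed area Σ (x_i y_{i+1} − x_{i+1} y_i) is linear in p.
With p=0 it equals 153; the coefficient of p is 6 (from the two edges through P_1).
So 6·p + 153 = 2·55.5 = 111 ⇒ p = -7.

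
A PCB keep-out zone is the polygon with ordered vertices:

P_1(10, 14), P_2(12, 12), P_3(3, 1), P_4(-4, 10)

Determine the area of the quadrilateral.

97

Apply the shoelace (surveyor's) formula: 2A = Σ (x_i·y_{i+1} − x_{i+1}·y_i), indices taken mod 4.
Σ = (-48) + (-24) + (34) + (-156) = -194
Area = |Σ|/2 = 97.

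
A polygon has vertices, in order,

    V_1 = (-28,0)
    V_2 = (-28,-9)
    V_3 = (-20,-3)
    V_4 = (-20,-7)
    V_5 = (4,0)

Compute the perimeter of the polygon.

|V_1V_2| = √((0)² + (-9)²) = √81 = 9
|V_2V_3| = √((8)² + (6)²) = √100 = 10
|V_3V_4| = √((0)² + (-4)²) = √16 = 4
|V_4V_5| = √((24)² + (7)²) = √625 = 25
|V_5V_1| = √((-32)² + (0)²) = √1024 = 32
Perimeter = 9 + 10 + 4 + 25 + 32 = 80.

80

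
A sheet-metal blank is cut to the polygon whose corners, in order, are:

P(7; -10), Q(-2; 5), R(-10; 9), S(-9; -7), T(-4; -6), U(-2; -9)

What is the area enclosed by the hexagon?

165.5

Σ = (15) + (32) + (151) + (26) + (24) + (83) = 331
Area = |Σ|/2 = 165.5.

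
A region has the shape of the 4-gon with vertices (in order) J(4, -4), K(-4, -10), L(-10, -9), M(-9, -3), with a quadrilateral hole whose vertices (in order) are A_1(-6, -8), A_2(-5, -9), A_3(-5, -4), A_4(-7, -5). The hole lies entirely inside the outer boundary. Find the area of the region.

55.5

Outer boundary:
Apply the shoelace formula: 2A = Σ (x_i·y_{i+1} − x_{i+1}·y_i), indices taken mod 4.
Σ = (-56) + (-64) + (-51) + (48) = -123
Area = |Σ|/2 = 61.5.
Hole:
Apply the surveyor's formula: 2A = Σ (x_i·y_{i+1} − x_{i+1}·y_i), indices taken mod 4.
Σ = (14) + (-25) + (-3) + (26) = 12
Area = |Σ|/2 = 6.
Net area = 61.5 − 6 = 55.5.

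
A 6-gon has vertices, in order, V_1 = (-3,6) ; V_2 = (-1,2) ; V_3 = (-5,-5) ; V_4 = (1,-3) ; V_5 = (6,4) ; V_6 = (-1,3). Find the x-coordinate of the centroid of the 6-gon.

Apply the shoelace (surveyor's) formula. First the cross-terms c_i = x_i·y_{i+1} − x_{i+1}·y_i:
  0, 15, 20, 22, 22, 3  ⇒  2A = 82, A = 41.
Then Σ (x_i + x_{i+1})·c_i = 82, so x̄ = 82 / (6·41) = 1/3.

1/3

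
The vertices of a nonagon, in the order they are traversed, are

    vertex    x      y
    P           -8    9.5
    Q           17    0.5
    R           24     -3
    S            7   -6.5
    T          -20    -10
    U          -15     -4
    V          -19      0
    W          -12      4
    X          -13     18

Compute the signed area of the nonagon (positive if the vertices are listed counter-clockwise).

Apply Gauss's area formula: 2A = Σ (x_i·y_{i+1} − x_{i+1}·y_i), indices taken mod 9.
Σ = (-165.5) + (-63) + (-135) + (-200) + (-70) + (-76) + (-76) + (-164) + (20.5) = -929
Signed area = Σ/2 = -464.5 (negative ⇒ clockwise traversal).

-464.5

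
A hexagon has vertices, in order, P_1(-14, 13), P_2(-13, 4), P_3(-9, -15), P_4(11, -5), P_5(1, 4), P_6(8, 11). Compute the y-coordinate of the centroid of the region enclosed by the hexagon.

Apply the shoelace formula. First the cross-terms c_i = x_i·y_{i+1} − x_{i+1}·y_i:
  113, 231, 210, 49, -21, 258  ⇒  2A = 840, A = 420.
Then Σ (y_i + y_{i+1})·c_i = 1008, so ȳ = 1008 / (6·420) = 0.4.

0.4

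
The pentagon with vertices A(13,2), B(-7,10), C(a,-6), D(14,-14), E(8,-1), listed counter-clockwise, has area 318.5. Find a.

-10

Write out the shoelace sum; only the two edges meeting at C involve a:
2·Area = [((-7)·(-6) − a·10) + (a·(-14) − 14·(-6))] + 271
       = -24·a + 397 = 637
⇒ a = -10.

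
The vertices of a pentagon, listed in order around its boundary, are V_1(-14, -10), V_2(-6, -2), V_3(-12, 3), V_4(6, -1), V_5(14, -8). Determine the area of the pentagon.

Apply the shoelace formula: 2A = Σ (x_i·y_{i+1} − x_{i+1}·y_i), indices taken mod 5.
Σ = (-32) + (-42) + (-6) + (-34) + (-252) = -366
Area = |Σ|/2 = 183.

183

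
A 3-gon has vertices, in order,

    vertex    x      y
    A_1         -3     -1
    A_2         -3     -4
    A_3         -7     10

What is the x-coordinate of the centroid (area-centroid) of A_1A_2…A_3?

Apply Gauss's area formula. First the cross-terms c_i = x_i·y_{i+1} − x_{i+1}·y_i:
  9, -58, 37  ⇒  2A = -12, A = -6.
Then Σ (x_i + x_{i+1})·c_i = 156, so x̄ = 156 / (6·(-6)) = -13/3.

-13/3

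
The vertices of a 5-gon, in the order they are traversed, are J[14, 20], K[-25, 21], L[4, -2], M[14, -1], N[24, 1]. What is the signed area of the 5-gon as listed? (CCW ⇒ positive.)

644

Apply the shoelace (surveyor's) formula: 2A = Σ (x_i·y_{i+1} − x_{i+1}·y_i), indices taken mod 5.
Σ = (794) + (-34) + (24) + (38) + (466) = 1288
Signed area = Σ/2 = 644 (positive ⇒ counter-clockwise traversal).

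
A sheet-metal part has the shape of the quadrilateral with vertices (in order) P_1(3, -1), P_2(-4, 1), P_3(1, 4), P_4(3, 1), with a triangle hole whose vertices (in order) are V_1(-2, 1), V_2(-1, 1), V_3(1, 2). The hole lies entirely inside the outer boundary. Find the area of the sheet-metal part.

Outer boundary:
Apply the surveyor's formula: 2A = Σ (x_i·y_{i+1} − x_{i+1}·y_i), indices taken mod 4.
Σ = (-1) + (-17) + (-11) + (-6) = -35
Area = |Σ|/2 = 17.5.
Hole:
Σ = (-1) + (-3) + (5) = 1
Area = |Σ|/2 = 0.5.
Net area = 17.5 − 0.5 = 17.

17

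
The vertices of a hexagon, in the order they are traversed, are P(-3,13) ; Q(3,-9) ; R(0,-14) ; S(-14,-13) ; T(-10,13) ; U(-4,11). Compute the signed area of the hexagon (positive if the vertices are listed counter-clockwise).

-319.5

P→Q: (-3)(-9) − (3)(13) = -12
Q→R: (3)(-14) − (0)(-9) = -42
R→S: (0)(-13) − (-14)(-14) = -196
S→T: (-14)(13) − (-10)(-13) = -312
T→U: (-10)(11) − (-4)(13) = -58
U→P: (-4)(13) − (-3)(11) = -19
Σ = -639
Signed area = Σ/2 = -319.5 (negative ⇒ clockwise traversal).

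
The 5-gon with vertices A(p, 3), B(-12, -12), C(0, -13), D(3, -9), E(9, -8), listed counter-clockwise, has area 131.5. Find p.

13

The doubled signed area Σ (x_i y_{i+1} − x_{i+1} y_i) is linear in p.
With p=0 it equals 315; the coefficient of p is -4 (from the two edges through A).
So -4·p + 315 = 2·131.5 = 263 ⇒ p = 13.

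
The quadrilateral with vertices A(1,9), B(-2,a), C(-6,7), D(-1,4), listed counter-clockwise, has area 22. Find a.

10

Write out the shoelace sum; only the two edges meeting at B involve a:
2·Area = [(1·a − (-2)·9) + ((-2)·7 − (-6)·a)] + -30
       = 7·a + -26 = 44
⇒ a = 10.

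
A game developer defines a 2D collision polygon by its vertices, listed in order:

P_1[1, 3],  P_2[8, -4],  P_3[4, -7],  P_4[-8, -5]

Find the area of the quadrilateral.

Apply the surveyor's formula: 2A = Σ (x_i·y_{i+1} − x_{i+1}·y_i), indices taken mod 4.
P_1→P_2: (1)(-4) − (8)(3) = -28
P_2→P_3: (8)(-7) − (4)(-4) = -40
P_3→P_4: (4)(-5) − (-8)(-7) = -76
P_4→P_1: (-8)(3) − (1)(-5) = -19
Σ = -163
Area = |Σ|/2 = 81.5.

81.5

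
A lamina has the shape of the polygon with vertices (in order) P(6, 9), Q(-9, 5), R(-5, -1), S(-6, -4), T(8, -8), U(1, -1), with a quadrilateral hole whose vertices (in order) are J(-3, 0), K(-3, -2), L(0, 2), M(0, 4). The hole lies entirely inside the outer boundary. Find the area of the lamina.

121

Outer boundary:
Σ = (111) + (34) + (14) + (80) + (0) + (15) = 254
Area = |Σ|/2 = 127.
Hole:
Σ = (6) + (-6) + (0) + (12) = 12
Area = |Σ|/2 = 6.
Net area = 127 − 6 = 121.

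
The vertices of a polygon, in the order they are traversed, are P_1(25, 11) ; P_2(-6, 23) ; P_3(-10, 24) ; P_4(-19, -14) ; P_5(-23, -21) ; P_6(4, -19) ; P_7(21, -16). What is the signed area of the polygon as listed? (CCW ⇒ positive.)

Apply the surveyor's formula: 2A = Σ (x_i·y_{i+1} − x_{i+1}·y_i), indices taken mod 7.
Σ = (641) + (86) + (596) + (77) + (521) + (335) + (631) = 2887
Signed area = Σ/2 = 1443.5 (positive ⇒ counter-clockwise traversal).

1443.5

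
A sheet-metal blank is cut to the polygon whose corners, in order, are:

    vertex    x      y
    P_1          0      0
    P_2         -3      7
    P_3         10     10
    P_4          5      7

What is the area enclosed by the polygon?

Cross-terms: 0, -100, 20, 0  ⇒  Σ = -80
Area = |Σ|/2 = 40.

40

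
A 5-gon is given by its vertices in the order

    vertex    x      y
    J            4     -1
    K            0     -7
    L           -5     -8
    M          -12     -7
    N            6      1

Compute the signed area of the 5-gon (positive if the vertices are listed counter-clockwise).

-52

Σ = (-28) + (-35) + (-61) + (30) + (-10) = -104
Signed area = Σ/2 = -52 (negative ⇒ clockwise traversal).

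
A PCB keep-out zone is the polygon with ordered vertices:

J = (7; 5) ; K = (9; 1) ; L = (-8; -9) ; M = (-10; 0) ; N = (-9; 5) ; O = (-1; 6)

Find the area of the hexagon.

173.5

Apply the shoelace formula: 2A = Σ (x_i·y_{i+1} − x_{i+1}·y_i), indices taken mod 6.
Cross-terms: -38, -73, -90, -50, -49, -47  ⇒  Σ = -347
Area = |Σ|/2 = 173.5.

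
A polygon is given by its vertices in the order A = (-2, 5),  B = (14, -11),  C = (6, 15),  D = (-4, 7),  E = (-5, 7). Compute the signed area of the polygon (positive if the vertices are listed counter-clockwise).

Apply the shoelace (surveyor's) formula: 2A = Σ (x_i·y_{i+1} − x_{i+1}·y_i), indices taken mod 5.
A→B: (-2)(-11) − (14)(5) = -48
B→C: (14)(15) − (6)(-11) = 276
C→D: (6)(7) − (-4)(15) = 102
D→E: (-4)(7) − (-5)(7) = 7
E→A: (-5)(5) − (-2)(7) = -11
Σ = 326
Signed area = Σ/2 = 163 (positive ⇒ counter-clockwise traversal).

163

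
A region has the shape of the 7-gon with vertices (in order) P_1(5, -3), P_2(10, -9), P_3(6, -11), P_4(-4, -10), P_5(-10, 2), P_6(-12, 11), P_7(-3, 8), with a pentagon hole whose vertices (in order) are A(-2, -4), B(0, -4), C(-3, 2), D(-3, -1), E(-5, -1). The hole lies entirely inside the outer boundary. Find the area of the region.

Outer boundary:
Apply Gauss's area formula: 2A = Σ (x_i·y_{i+1} − x_{i+1}·y_i), indices taken mod 7.
Cross-terms: -15, -56, -104, -108, -86, -63, -31  ⇒  Σ = -463
Area = |Σ|/2 = 231.5.
Hole:
Cross-terms: 8, -12, 9, -2, 18  ⇒  Σ = 21
Area = |Σ|/2 = 10.5.
Net area = 231.5 − 10.5 = 221.

221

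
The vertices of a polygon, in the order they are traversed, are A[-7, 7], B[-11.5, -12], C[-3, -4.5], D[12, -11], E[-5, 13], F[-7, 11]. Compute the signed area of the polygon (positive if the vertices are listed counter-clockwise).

Cross-terms: 164.5, 15.75, 87, 101, 36, 28  ⇒  Σ = 432.25
Signed area = Σ/2 = 216.125 (positive ⇒ counter-clockwise traversal).

216.125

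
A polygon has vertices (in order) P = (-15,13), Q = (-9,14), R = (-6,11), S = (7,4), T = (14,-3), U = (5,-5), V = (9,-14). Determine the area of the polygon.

229.5

Σ = (-93) + (-15) + (-101) + (-77) + (-55) + (-25) + (-93) = -459
Area = |Σ|/2 = 229.5.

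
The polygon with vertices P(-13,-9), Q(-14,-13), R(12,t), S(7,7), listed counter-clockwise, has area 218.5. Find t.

Write out the shoelace sum; only the two edges meeting at R involve t:
2·Area = [((-14)·t − 12·(-13)) + (12·7 − 7·t)] + 71
       = -21·t + 311 = 437
⇒ t = -6.

-6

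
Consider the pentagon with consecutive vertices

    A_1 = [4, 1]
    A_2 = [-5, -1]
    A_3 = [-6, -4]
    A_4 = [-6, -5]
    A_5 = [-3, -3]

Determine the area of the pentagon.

Σ = (1) + (14) + (6) + (3) + (9) = 33
Area = |Σ|/2 = 16.5.

16.5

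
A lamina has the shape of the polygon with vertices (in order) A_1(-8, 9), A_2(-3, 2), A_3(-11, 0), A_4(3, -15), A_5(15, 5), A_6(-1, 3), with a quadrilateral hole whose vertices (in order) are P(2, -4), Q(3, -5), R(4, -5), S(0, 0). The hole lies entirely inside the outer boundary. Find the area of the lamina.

Outer boundary:
A_1→A_2: (-8)(2) − (-3)(9) = 11
A_2→A_3: (-3)(0) − (-11)(2) = 22
A_3→A_4: (-11)(-15) − (3)(0) = 165
A_4→A_5: (3)(5) − (15)(-15) = 240
A_5→A_6: (15)(3) − (-1)(5) = 50
A_6→A_1: (-1)(9) − (-8)(3) = 15
Σ = 503
Area = |Σ|/2 = 251.5.
Hole:
Apply the shoelace (surveyor's) formula: 2A = Σ (x_i·y_{i+1} − x_{i+1}·y_i), indices taken mod 4.
Σ = (2) + (5) + (0) + (0) = 7
Area = |Σ|/2 = 3.5.
Net area = 251.5 − 3.5 = 248.

248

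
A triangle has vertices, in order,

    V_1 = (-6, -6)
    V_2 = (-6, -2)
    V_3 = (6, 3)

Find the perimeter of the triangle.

32

|V_1V_2| = √((0)² + (4)²) = √16 = 4
|V_2V_3| = √((12)² + (5)²) = √169 = 13
|V_3V_1| = √((-12)² + (-9)²) = √225 = 15
Perimeter = 4 + 13 + 15 = 32.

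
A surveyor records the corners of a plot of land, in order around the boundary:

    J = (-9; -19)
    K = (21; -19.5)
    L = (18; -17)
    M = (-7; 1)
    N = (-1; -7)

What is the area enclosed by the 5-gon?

Apply the shoelace (surveyor's) formula: 2A = Σ (x_i·y_{i+1} − x_{i+1}·y_i), indices taken mod 5.
Cross-terms: 574.5, -6, -101, 50, -44  ⇒  Σ = 473.5
Area = |Σ|/2 = 236.75.

236.75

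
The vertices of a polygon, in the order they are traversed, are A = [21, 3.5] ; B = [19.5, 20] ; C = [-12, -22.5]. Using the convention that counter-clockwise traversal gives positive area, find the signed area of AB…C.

291.75

Σ = (351.75) + (-198.75) + (430.5) = 583.5
Signed area = Σ/2 = 291.75 (positive ⇒ counter-clockwise traversal).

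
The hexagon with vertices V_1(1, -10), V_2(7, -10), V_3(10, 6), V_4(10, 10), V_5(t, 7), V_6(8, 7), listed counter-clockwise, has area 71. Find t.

9

Write out the shoelace sum; only the two edges meeting at V_5 involve t:
2·Area = [(10·7 − t·10) + (t·7 − 8·7)] + 155
       = -3·t + 169 = 142
⇒ t = 9.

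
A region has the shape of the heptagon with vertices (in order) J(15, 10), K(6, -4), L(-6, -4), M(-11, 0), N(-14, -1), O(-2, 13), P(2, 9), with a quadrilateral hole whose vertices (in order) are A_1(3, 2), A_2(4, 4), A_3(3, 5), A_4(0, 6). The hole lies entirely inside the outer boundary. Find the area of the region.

Outer boundary:
Σ = (-120) + (-48) + (-44) + (11) + (-184) + (-44) + (-115) = -544
Area = |Σ|/2 = 272.
Hole:
Apply Gauss's area formula: 2A = Σ (x_i·y_{i+1} − x_{i+1}·y_i), indices taken mod 4.
Σ = (4) + (8) + (18) + (-18) = 12
Area = |Σ|/2 = 6.
Net area = 272 − 6 = 266.

266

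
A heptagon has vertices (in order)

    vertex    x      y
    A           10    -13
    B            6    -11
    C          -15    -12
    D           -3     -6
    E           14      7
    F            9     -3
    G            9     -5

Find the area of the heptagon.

Apply the surveyor's formula: 2A = Σ (x_i·y_{i+1} − x_{i+1}·y_i), indices taken mod 7.
Σ = (-32) + (-237) + (54) + (63) + (-105) + (-18) + (-67) = -342
Area = |Σ|/2 = 171.

171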